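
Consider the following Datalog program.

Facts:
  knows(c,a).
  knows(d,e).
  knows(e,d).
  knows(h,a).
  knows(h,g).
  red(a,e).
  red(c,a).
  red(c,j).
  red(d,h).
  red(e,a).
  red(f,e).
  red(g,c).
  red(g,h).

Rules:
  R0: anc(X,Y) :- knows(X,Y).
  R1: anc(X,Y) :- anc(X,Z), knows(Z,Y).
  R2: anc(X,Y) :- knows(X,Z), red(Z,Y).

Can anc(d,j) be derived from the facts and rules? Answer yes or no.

round 1: derive anc(c,a) via R0 from knows(c,a)
round 1: derive anc(d,e) via R0 from knows(d,e)
round 1: derive anc(e,d) via R0 from knows(e,d)
round 1: derive anc(h,a) via R0 from knows(h,a)
round 1: derive anc(h,g) via R0 from knows(h,g)
round 1: derive anc(c,e) via R2 from knows(c,a), red(a,e)
round 1: derive anc(d,a) via R2 from knows(d,e), red(e,a)
round 1: derive anc(e,h) via R2 from knows(e,d), red(d,h)
round 1: derive anc(h,c) via R2 from knows(h,g), red(g,c)
round 1: derive anc(h,e) via R2 from knows(h,a), red(a,e)
round 1: derive anc(h,h) via R2 from knows(h,g), red(g,h)
round 2: derive anc(c,d) via R1 from anc(c,e), knows(e,d)
round 2: derive anc(d,d) via R1 from anc(d,e), knows(e,d)
round 2: derive anc(e,a) via R1 from anc(e,h), knows(h,a)
round 2: derive anc(e,e) via R1 from anc(e,d), knows(d,e)
round 2: derive anc(e,g) via R1 from anc(e,h), knows(h,g)
round 2: derive anc(h,d) via R1 from anc(h,e), knows(e,d)

no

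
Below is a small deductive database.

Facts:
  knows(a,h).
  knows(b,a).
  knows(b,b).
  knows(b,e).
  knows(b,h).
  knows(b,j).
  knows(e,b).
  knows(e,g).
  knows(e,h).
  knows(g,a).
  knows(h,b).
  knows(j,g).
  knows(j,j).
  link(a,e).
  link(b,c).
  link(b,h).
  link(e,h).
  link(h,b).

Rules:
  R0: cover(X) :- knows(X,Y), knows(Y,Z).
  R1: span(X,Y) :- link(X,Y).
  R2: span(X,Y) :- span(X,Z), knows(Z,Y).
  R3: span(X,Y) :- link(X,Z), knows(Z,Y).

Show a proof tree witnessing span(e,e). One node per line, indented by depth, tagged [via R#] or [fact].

round 1: derive span(a,e) via R1 from link(a,e)
round 1: derive span(b,c) via R1 from link(b,c)
round 1: derive span(b,h) via R1 from link(b,h)
round 1: derive span(e,h) via R1 from link(e,h)
round 1: derive span(h,b) via R1 from link(h,b)
round 1: derive span(a,b) via R3 from link(a,e), knows(e,b)
round 1: derive span(a,g) via R3 from link(a,e), knows(e,g)
round 1: derive span(a,h) via R3 from link(a,e), knows(e,h)
round 1: derive span(b,b) via R3 from link(b,h), knows(h,b)
round 1: derive span(e,b) via R3 from link(e,h), knows(h,b)
round 1: derive span(h,a) via R3 from link(h,b), knows(b,a)
round 1: derive span(h,e) via R3 from link(h,b), knows(b,e)
round 1: derive span(h,h) via R3 from link(h,b), knows(b,h)
round 1: derive span(h,j) via R3 from link(h,b), knows(b,j)
round 2: derive span(a,a) via R2 from span(a,b), knows(b,a)
round 2: derive span(a,j) via R2 from span(a,b), knows(b,j)
round 2: derive span(b,a) via R2 from span(b,b), knows(b,a)
round 2: derive span(b,e) via R2 from span(b,b), knows(b,e)
round 2: derive span(b,j) via R2 from span(b,b), knows(b,j)
round 2: derive span(e,a) via R2 from span(e,b), knows(b,a)
round 2: derive span(e,e) via R2 from span(e,b), knows(b,e)
round 2: derive span(e,j) via R2 from span(e,b), knows(b,j)
round 2: derive span(h,g) via R2 from span(h,e), knows(e,g)
round 3: derive span(b,g) via R2 from span(b,e), knows(e,g)
round 3: derive span(e,g) via R2 from span(e,e), knows(e,g)

span(e,e)  [via R2]
  span(e,b)  [via R3]
    link(e,h)  [fact]
    knows(h,b)  [fact]
  knows(b,e)  [fact]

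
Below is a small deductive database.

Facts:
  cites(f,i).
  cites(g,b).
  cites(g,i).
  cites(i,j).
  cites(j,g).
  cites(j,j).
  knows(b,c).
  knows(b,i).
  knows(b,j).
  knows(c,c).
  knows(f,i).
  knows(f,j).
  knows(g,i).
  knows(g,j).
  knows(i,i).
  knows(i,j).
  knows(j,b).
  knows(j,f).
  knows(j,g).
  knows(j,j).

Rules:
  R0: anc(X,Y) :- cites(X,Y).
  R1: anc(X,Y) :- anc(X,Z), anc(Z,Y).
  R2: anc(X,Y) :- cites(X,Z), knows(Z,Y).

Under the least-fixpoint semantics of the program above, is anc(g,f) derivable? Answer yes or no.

round 1: derive anc(f,i) via R0 from cites(f,i)
round 1: derive anc(g,b) via R0 from cites(g,b)
round 1: derive anc(g,i) via R0 from cites(g,i)
round 1: derive anc(i,j) via R0 from cites(i,j)
round 1: derive anc(j,g) via R0 from cites(j,g)
round 1: derive anc(j,j) via R0 from cites(j,j)
round 1: derive anc(f,j) via R2 from cites(f,i), knows(i,j)
round 1: derive anc(g,c) via R2 from cites(g,b), knows(b,c)
round 1: derive anc(g,j) via R2 from cites(g,b), knows(b,j)
round 1: derive anc(i,b) via R2 from cites(i,j), knows(j,b)
round 1: derive anc(i,f) via R2 from cites(i,j), knows(j,f)
round 1: derive anc(i,g) via R2 from cites(i,j), knows(j,g)
round 1: derive anc(j,b) via R2 from cites(j,j), knows(j,b)
round 1: derive anc(j,f) via R2 from cites(j,j), knows(j,f)
round 1: derive anc(j,i) via R2 from cites(j,g), knows(g,i)
round 2: derive anc(f,b) via R1 from anc(f,i), anc(i,b)
round 2: derive anc(f,f) via R1 from anc(f,i), anc(i,f)
round 2: derive anc(f,g) via R1 from anc(f,i), anc(i,g)
round 2: derive anc(g,f) via R1 from anc(g,i), anc(i,f)
round 2: derive anc(g,g) via R1 from anc(g,i), anc(i,g)
round 2: derive anc(i,c) via R1 from anc(i,g), anc(g,c)
round 2: derive anc(i,i) via R1 from anc(i,f), anc(f,i)
round 2: derive anc(j,c) via R1 from anc(j,g), anc(g,c)
round 3: derive anc(f,c) via R1 from anc(f,g), anc(g,c)

yes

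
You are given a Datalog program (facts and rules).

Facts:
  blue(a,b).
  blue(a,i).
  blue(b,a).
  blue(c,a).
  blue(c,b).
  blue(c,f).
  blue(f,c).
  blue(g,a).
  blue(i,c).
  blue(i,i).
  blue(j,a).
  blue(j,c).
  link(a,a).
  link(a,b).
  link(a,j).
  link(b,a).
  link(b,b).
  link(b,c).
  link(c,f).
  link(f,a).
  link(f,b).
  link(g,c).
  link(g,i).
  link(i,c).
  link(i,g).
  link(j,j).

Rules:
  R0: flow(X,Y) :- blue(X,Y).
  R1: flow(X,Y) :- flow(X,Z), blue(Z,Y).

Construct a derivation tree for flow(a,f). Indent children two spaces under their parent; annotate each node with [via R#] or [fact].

flow(a,f)  [via R1]
  flow(a,c)  [via R1]
    flow(a,i)  [via R0]
      blue(a,i)  [fact]
    blue(i,c)  [fact]
  blue(c,f)  [fact]

round 1: derive flow(a,b) via R0 from blue(a,b)
round 1: derive flow(a,i) via R0 from blue(a,i)
round 1: derive flow(b,a) via R0 from blue(b,a)
round 1: derive flow(c,a) via R0 from blue(c,a)
round 1: derive flow(c,b) via R0 from blue(c,b)
round 1: derive flow(c,f) via R0 from blue(c,f)
round 1: derive flow(f,c) via R0 from blue(f,c)
round 1: derive flow(g,a) via R0 from blue(g,a)
round 1: derive flow(i,c) via R0 from blue(i,c)
round 1: derive flow(i,i) via R0 from blue(i,i)
round 1: derive flow(j,a) via R0 from blue(j,a)
round 1: derive flow(j,c) via R0 from blue(j,c)
round 2: derive flow(a,a) via R1 from flow(a,b), blue(b,a)
round 2: derive flow(a,c) via R1 from flow(a,i), blue(i,c)
round 2: derive flow(b,b) via R1 from flow(b,a), blue(a,b)
round 2: derive flow(b,i) via R1 from flow(b,a), blue(a,i)
round 2: derive flow(c,c) via R1 from flow(c,f), blue(f,c)
round 2: derive flow(c,i) via R1 from flow(c,a), blue(a,i)
round 2: derive flow(f,a) via R1 from flow(f,c), blue(c,a)
round 2: derive flow(f,b) via R1 from flow(f,c), blue(c,b)
round 2: derive flow(f,f) via R1 from flow(f,c), blue(c,f)
round 2: derive flow(g,b) via R1 from flow(g,a), blue(a,b)
round 2: derive flow(g,i) via R1 from flow(g,a), blue(a,i)
round 2: derive flow(i,a) via R1 from flow(i,c), blue(c,a)
round 2: derive flow(i,b) via R1 from flow(i,c), blue(c,b)
round 2: derive flow(i,f) via R1 from flow(i,c), blue(c,f)
round 2: derive flow(j,b) via R1 from flow(j,a), blue(a,b)
round 2: derive flow(j,f) via R1 from flow(j,c), blue(c,f)
round 2: derive flow(j,i) via R1 from flow(j,a), blue(a,i)
round 3: derive flow(a,f) via R1 from flow(a,c), blue(c,f)
round 3: derive flow(b,c) via R1 from flow(b,i), blue(i,c)
round 3: derive flow(f,i) via R1 from flow(f,a), blue(a,i)
round 3: derive flow(g,c) via R1 from flow(g,i), blue(i,c)
round 4: derive flow(b,f) via R1 from flow(b,c), blue(c,f)
round 4: derive flow(g,f) via R1 from flow(g,c), blue(c,f)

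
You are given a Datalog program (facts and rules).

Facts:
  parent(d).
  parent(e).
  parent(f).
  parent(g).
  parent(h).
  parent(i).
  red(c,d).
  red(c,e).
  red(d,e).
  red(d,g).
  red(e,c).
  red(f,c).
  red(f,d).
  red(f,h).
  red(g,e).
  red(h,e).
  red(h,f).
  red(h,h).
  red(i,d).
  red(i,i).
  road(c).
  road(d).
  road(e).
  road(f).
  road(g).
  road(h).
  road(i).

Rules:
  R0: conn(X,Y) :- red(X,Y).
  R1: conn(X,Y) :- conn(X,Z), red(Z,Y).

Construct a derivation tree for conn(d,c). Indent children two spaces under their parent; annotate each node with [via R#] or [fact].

round 1: derive conn(c,d) via R0 from red(c,d)
round 1: derive conn(c,e) via R0 from red(c,e)
round 1: derive conn(d,e) via R0 from red(d,e)
round 1: derive conn(d,g) via R0 from red(d,g)
round 1: derive conn(e,c) via R0 from red(e,c)
round 1: derive conn(f,c) via R0 from red(f,c)
round 1: derive conn(f,d) via R0 from red(f,d)
round 1: derive conn(f,h) via R0 from red(f,h)
round 1: derive conn(g,e) via R0 from red(g,e)
round 1: derive conn(h,e) via R0 from red(h,e)
round 1: derive conn(h,f) via R0 from red(h,f)
round 1: derive conn(h,h) via R0 from red(h,h)
round 1: derive conn(i,d) via R0 from red(i,d)
round 1: derive conn(i,i) via R0 from red(i,i)
round 2: derive conn(c,c) via R1 from conn(c,e), red(e,c)
round 2: derive conn(c,g) via R1 from conn(c,d), red(d,g)
round 2: derive conn(d,c) via R1 from conn(d,e), red(e,c)
round 2: derive conn(e,d) via R1 from conn(e,c), red(c,d)
round 2: derive conn(e,e) via R1 from conn(e,c), red(c,e)
round 2: derive conn(f,e) via R1 from conn(f,c), red(c,e)
round 2: derive conn(f,f) via R1 from conn(f,h), red(h,f)
round 2: derive conn(f,g) via R1 from conn(f,d), red(d,g)
round 2: derive conn(g,c) via R1 from conn(g,e), red(e,c)
round 2: derive conn(h,c) via R1 from conn(h,e), red(e,c)
round 2: derive conn(h,d) via R1 from conn(h,f), red(f,d)
round 2: derive conn(i,e) via R1 from conn(i,d), red(d,e)
round 2: derive conn(i,g) via R1 from conn(i,d), red(d,g)
round 3: derive conn(d,d) via R1 from conn(d,c), red(c,d)
round 3: derive conn(e,g) via R1 from conn(e,d), red(d,g)
round 3: derive conn(g,d) via R1 from conn(g,c), red(c,d)
round 3: derive conn(h,g) via R1 from conn(h,d), red(d,g)
round 3: derive conn(i,c) via R1 from conn(i,e), red(e,c)
round 4: derive conn(g,g) via R1 from conn(g,d), red(d,g)

conn(d,c)  [via R1]
  conn(d,e)  [via R0]
    red(d,e)  [fact]
  red(e,c)  [fact]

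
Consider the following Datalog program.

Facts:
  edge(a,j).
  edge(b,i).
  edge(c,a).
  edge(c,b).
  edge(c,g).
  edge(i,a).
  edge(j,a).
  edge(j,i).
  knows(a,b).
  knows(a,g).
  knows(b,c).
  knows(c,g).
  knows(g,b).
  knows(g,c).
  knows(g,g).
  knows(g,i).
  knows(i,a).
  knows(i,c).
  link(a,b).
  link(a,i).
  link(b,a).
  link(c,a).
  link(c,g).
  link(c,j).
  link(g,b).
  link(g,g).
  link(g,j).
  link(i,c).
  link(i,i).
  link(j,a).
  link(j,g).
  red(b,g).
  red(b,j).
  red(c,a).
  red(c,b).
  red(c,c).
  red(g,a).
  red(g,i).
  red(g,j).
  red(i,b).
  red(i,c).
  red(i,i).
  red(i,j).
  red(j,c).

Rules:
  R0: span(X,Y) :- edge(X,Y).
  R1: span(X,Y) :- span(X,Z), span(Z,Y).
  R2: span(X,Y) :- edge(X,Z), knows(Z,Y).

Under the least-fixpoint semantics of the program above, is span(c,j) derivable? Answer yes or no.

yes

round 1: derive span(a,j) via R0 from edge(a,j)
round 1: derive span(b,i) via R0 from edge(b,i)
round 1: derive span(c,a) via R0 from edge(c,a)
round 1: derive span(c,b) via R0 from edge(c,b)
round 1: derive span(c,g) via R0 from edge(c,g)
round 1: derive span(i,a) via R0 from edge(i,a)
round 1: derive span(j,a) via R0 from edge(j,a)
round 1: derive span(j,i) via R0 from edge(j,i)
round 1: derive span(b,a) via R2 from edge(b,i), knows(i,a)
round 1: derive span(b,c) via R2 from edge(b,i), knows(i,c)
round 1: derive span(c,c) via R2 from edge(c,b), knows(b,c)
round 1: derive span(c,i) via R2 from edge(c,g), knows(g,i)
round 1: derive span(i,b) via R2 from edge(i,a), knows(a,b)
round 1: derive span(i,g) via R2 from edge(i,a), knows(a,g)
round 1: derive span(j,b) via R2 from edge(j,a), knows(a,b)
round 1: derive span(j,c) via R2 from edge(j,i), knows(i,c)
round 1: derive span(j,g) via R2 from edge(j,a), knows(a,g)
round 2: derive span(a,a) via R1 from span(a,j), span(j,a)
round 2: derive span(a,b) via R1 from span(a,j), span(j,b)
round 2: derive span(a,c) via R1 from span(a,j), span(j,c)
round 2: derive span(a,g) via R1 from span(a,j), span(j,g)
round 2: derive span(a,i) via R1 from span(a,j), span(j,i)
round 2: derive span(b,b) via R1 from span(b,c), span(c,b)
round 2: derive span(b,g) via R1 from span(b,c), span(c,g)
round 2: derive span(b,j) via R1 from span(b,a), span(a,j)
round 2: derive span(c,j) via R1 from span(c,a), span(a,j)
round 2: derive span(i,c) via R1 from span(i,b), span(b,c)
round 2: derive span(i,i) via R1 from span(i,b), span(b,i)
round 2: derive span(i,j) via R1 from span(i,a), span(a,j)
round 2: derive span(j,j) via R1 from span(j,a), span(a,j)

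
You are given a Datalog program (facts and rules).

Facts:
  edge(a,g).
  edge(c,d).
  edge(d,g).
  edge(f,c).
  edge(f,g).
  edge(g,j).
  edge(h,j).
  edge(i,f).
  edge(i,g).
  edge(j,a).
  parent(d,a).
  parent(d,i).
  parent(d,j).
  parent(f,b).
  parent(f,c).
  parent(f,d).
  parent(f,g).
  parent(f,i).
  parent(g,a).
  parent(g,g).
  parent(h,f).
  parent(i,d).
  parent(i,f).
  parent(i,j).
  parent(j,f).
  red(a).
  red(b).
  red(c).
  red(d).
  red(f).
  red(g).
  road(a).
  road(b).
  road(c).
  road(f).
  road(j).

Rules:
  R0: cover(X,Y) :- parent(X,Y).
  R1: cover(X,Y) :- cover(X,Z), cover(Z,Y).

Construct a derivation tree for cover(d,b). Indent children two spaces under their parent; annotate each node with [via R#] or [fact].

cover(d,b)  [via R1]
  cover(d,f)  [via R1]
    cover(d,i)  [via R0]
      parent(d,i)  [fact]
    cover(i,f)  [via R0]
      parent(i,f)  [fact]
  cover(f,b)  [via R0]
    parent(f,b)  [fact]

round 1: derive cover(d,a) via R0 from parent(d,a)
round 1: derive cover(d,i) via R0 from parent(d,i)
round 1: derive cover(d,j) via R0 from parent(d,j)
round 1: derive cover(f,b) via R0 from parent(f,b)
round 1: derive cover(f,c) via R0 from parent(f,c)
round 1: derive cover(f,d) via R0 from parent(f,d)
round 1: derive cover(f,g) via R0 from parent(f,g)
round 1: derive cover(f,i) via R0 from parent(f,i)
round 1: derive cover(g,a) via R0 from parent(g,a)
round 1: derive cover(g,g) via R0 from parent(g,g)
round 1: derive cover(h,f) via R0 from parent(h,f)
round 1: derive cover(i,d) via R0 from parent(i,d)
round 1: derive cover(i,f) via R0 from parent(i,f)
round 1: derive cover(i,j) via R0 from parent(i,j)
round 1: derive cover(j,f) via R0 from parent(j,f)
round 2: derive cover(d,d) via R1 from cover(d,i), cover(i,d)
round 2: derive cover(d,f) via R1 from cover(d,i), cover(i,f)
round 2: derive cover(f,a) via R1 from cover(f,d), cover(d,a)
round 2: derive cover(f,f) via R1 from cover(f,i), cover(i,f)
round 2: derive cover(f,j) via R1 from cover(f,d), cover(d,j)
round 2: derive cover(h,b) via R1 from cover(h,f), cover(f,b)
round 2: derive cover(h,c) via R1 from cover(h,f), cover(f,c)
round 2: derive cover(h,d) via R1 from cover(h,f), cover(f,d)
round 2: derive cover(h,g) via R1 from cover(h,f), cover(f,g)
round 2: derive cover(h,i) via R1 from cover(h,f), cover(f,i)
round 2: derive cover(i,a) via R1 from cover(i,d), cover(d,a)
round 2: derive cover(i,b) via R1 from cover(i,f), cover(f,b)
round 2: derive cover(i,c) via R1 from cover(i,f), cover(f,c)
round 2: derive cover(i,g) via R1 from cover(i,f), cover(f,g)
round 2: derive cover(i,i) via R1 from cover(i,d), cover(d,i)
round 2: derive cover(j,b) via R1 from cover(j,f), cover(f,b)
round 2: derive cover(j,c) via R1 from cover(j,f), cover(f,c)
round 2: derive cover(j,d) via R1 from cover(j,f), cover(f,d)
round 2: derive cover(j,g) via R1 from cover(j,f), cover(f,g)
round 2: derive cover(j,i) via R1 from cover(j,f), cover(f,i)
round 3: derive cover(d,b) via R1 from cover(d,f), cover(f,b)
round 3: derive cover(d,c) via R1 from cover(d,f), cover(f,c)
round 3: derive cover(d,g) via R1 from cover(d,f), cover(f,g)
round 3: derive cover(h,a) via R1 from cover(h,d), cover(d,a)
round 3: derive cover(h,j) via R1 from cover(h,d), cover(d,j)
round 3: derive cover(j,a) via R1 from cover(j,d), cover(d,a)
round 3: derive cover(j,j) via R1 from cover(j,d), cover(d,j)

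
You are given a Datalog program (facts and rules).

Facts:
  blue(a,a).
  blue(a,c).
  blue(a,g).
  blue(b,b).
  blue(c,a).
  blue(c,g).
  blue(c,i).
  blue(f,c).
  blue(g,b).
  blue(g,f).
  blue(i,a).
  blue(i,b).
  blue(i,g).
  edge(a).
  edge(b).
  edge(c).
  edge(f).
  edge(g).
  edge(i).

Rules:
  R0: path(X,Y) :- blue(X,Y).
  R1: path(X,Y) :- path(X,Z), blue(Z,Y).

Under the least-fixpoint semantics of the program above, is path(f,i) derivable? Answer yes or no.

yes

round 1: derive path(a,a) via R0 from blue(a,a)
round 1: derive path(a,c) via R0 from blue(a,c)
round 1: derive path(a,g) via R0 from blue(a,g)
round 1: derive path(b,b) via R0 from blue(b,b)
round 1: derive path(c,a) via R0 from blue(c,a)
round 1: derive path(c,g) via R0 from blue(c,g)
round 1: derive path(c,i) via R0 from blue(c,i)
round 1: derive path(f,c) via R0 from blue(f,c)
round 1: derive path(g,b) via R0 from blue(g,b)
round 1: derive path(g,f) via R0 from blue(g,f)
round 1: derive path(i,a) via R0 from blue(i,a)
round 1: derive path(i,b) via R0 from blue(i,b)
round 1: derive path(i,g) via R0 from blue(i,g)
round 2: derive path(a,b) via R1 from path(a,g), blue(g,b)
round 2: derive path(a,f) via R1 from path(a,g), blue(g,f)
round 2: derive path(a,i) via R1 from path(a,c), blue(c,i)
round 2: derive path(c,b) via R1 from path(c,g), blue(g,b)
round 2: derive path(c,c) via R1 from path(c,a), blue(a,c)
round 2: derive path(c,f) via R1 from path(c,g), blue(g,f)
round 2: derive path(f,a) via R1 from path(f,c), blue(c,a)
round 2: derive path(f,g) via R1 from path(f,c), blue(c,g)
round 2: derive path(f,i) via R1 from path(f,c), blue(c,i)
round 2: derive path(g,c) via R1 from path(g,f), blue(f,c)
round 2: derive path(i,c) via R1 from path(i,a), blue(a,c)
round 2: derive path(i,f) via R1 from path(i,g), blue(g,f)
round 3: derive path(f,b) via R1 from path(f,g), blue(g,b)
round 3: derive path(f,f) via R1 from path(f,g), blue(g,f)
round 3: derive path(g,a) via R1 from path(g,c), blue(c,a)
round 3: derive path(g,g) via R1 from path(g,c), blue(c,g)
round 3: derive path(g,i) via R1 from path(g,c), blue(c,i)
round 3: derive path(i,i) via R1 from path(i,c), blue(c,i)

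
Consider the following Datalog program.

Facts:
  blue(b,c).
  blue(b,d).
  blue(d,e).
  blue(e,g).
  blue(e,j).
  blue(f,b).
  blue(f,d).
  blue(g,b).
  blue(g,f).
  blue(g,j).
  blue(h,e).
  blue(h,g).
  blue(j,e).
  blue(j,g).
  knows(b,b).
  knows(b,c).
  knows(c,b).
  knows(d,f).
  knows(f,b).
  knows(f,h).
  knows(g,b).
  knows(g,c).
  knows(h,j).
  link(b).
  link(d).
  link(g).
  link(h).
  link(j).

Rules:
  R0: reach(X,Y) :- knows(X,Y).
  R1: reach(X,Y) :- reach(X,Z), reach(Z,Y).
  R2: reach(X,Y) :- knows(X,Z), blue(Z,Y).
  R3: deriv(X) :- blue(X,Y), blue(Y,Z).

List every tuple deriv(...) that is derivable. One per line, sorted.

deriv(b)
deriv(d)
deriv(e)
deriv(f)
deriv(g)
deriv(h)
deriv(j)

round 1: derive deriv(b) via R3 from blue(b,d), blue(d,e)
round 1: derive deriv(d) via R3 from blue(d,e), blue(e,g)
round 1: derive deriv(e) via R3 from blue(e,g), blue(g,b)
round 1: derive deriv(f) via R3 from blue(f,b), blue(b,c)
round 1: derive deriv(g) via R3 from blue(g,b), blue(b,c)
round 1: derive deriv(h) via R3 from blue(h,e), blue(e,g)
round 1: derive deriv(j) via R3 from blue(j,e), blue(e,g)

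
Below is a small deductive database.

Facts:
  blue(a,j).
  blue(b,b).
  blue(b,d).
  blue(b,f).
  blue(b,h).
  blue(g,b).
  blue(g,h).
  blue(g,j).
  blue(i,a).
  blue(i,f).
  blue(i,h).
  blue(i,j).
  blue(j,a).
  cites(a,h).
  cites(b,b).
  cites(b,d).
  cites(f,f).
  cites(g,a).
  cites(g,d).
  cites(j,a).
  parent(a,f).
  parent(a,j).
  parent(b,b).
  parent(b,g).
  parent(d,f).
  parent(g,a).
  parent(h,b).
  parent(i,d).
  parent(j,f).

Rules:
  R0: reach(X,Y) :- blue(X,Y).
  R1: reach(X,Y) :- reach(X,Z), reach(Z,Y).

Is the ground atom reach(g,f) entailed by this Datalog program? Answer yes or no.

round 1: derive reach(a,j) via R0 from blue(a,j)
round 1: derive reach(b,b) via R0 from blue(b,b)
round 1: derive reach(b,d) via R0 from blue(b,d)
round 1: derive reach(b,f) via R0 from blue(b,f)
round 1: derive reach(b,h) via R0 from blue(b,h)
round 1: derive reach(g,b) via R0 from blue(g,b)
round 1: derive reach(g,h) via R0 from blue(g,h)
round 1: derive reach(g,j) via R0 from blue(g,j)
round 1: derive reach(i,a) via R0 from blue(i,a)
round 1: derive reach(i,f) via R0 from blue(i,f)
round 1: derive reach(i,h) via R0 from blue(i,h)
round 1: derive reach(i,j) via R0 from blue(i,j)
round 1: derive reach(j,a) via R0 from blue(j,a)
round 2: derive reach(a,a) via R1 from reach(a,j), reach(j,a)
round 2: derive reach(g,a) via R1 from reach(g,j), reach(j,a)
round 2: derive reach(g,d) via R1 from reach(g,b), reach(b,d)
round 2: derive reach(g,f) via R1 from reach(g,b), reach(b,f)
round 2: derive reach(j,j) via R1 from reach(j,a), reach(a,j)

yes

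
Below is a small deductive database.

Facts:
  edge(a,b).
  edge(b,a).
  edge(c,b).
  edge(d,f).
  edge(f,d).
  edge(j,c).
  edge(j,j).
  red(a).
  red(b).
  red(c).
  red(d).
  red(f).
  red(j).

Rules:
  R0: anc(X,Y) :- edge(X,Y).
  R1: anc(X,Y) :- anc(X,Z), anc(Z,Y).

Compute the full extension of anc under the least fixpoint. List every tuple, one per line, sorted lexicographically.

anc(a,a)
anc(a,b)
anc(b,a)
anc(b,b)
anc(c,a)
anc(c,b)
anc(d,d)
anc(d,f)
anc(f,d)
anc(f,f)
anc(j,a)
anc(j,b)
anc(j,c)
anc(j,j)

round 1: derive anc(a,b) via R0 from edge(a,b)
round 1: derive anc(b,a) via R0 from edge(b,a)
round 1: derive anc(c,b) via R0 from edge(c,b)
round 1: derive anc(d,f) via R0 from edge(d,f)
round 1: derive anc(f,d) via R0 from edge(f,d)
round 1: derive anc(j,c) via R0 from edge(j,c)
round 1: derive anc(j,j) via R0 from edge(j,j)
round 2: derive anc(a,a) via R1 from anc(a,b), anc(b,a)
round 2: derive anc(b,b) via R1 from anc(b,a), anc(a,b)
round 2: derive anc(c,a) via R1 from anc(c,b), anc(b,a)
round 2: derive anc(d,d) via R1 from anc(d,f), anc(f,d)
round 2: derive anc(f,f) via R1 from anc(f,d), anc(d,f)
round 2: derive anc(j,b) via R1 from anc(j,c), anc(c,b)
round 3: derive anc(j,a) via R1 from anc(j,b), anc(b,a)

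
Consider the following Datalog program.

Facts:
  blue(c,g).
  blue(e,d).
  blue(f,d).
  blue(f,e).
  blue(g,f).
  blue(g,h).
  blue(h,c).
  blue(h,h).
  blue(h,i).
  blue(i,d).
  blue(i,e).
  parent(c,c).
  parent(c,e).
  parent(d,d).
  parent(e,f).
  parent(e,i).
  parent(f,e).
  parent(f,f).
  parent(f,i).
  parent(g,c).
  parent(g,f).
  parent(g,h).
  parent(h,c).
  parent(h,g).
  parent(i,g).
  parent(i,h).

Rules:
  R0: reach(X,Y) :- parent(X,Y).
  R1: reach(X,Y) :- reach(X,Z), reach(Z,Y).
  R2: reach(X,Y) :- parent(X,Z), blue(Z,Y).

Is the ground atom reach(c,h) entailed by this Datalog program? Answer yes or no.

yes

round 1: derive reach(c,c) via R0 from parent(c,c)
round 1: derive reach(c,e) via R0 from parent(c,e)
round 1: derive reach(d,d) via R0 from parent(d,d)
round 1: derive reach(e,f) via R0 from parent(e,f)
round 1: derive reach(e,i) via R0 from parent(e,i)
round 1: derive reach(f,e) via R0 from parent(f,e)
round 1: derive reach(f,f) via R0 from parent(f,f)
round 1: derive reach(f,i) via R0 from parent(f,i)
round 1: derive reach(g,c) via R0 from parent(g,c)
round 1: derive reach(g,f) via R0 from parent(g,f)
round 1: derive reach(g,h) via R0 from parent(g,h)
round 1: derive reach(h,c) via R0 from parent(h,c)
round 1: derive reach(h,g) via R0 from parent(h,g)
round 1: derive reach(i,g) via R0 from parent(i,g)
round 1: derive reach(i,h) via R0 from parent(i,h)
round 1: derive reach(c,d) via R2 from parent(c,e), blue(e,d)
round 1: derive reach(c,g) via R2 from parent(c,c), blue(c,g)
round 1: derive reach(e,d) via R2 from parent(e,f), blue(f,d)
round 1: derive reach(e,e) via R2 from parent(e,f), blue(f,e)
round 1: derive reach(f,d) via R2 from parent(f,e), blue(e,d)
round 1: derive reach(g,d) via R2 from parent(g,f), blue(f,d)
round 1: derive reach(g,e) via R2 from parent(g,f), blue(f,e)
round 1: derive reach(g,g) via R2 from parent(g,c), blue(c,g)
round 1: derive reach(g,i) via R2 from parent(g,h), blue(h,i)
round 1: derive reach(h,f) via R2 from parent(h,g), blue(g,f)
round 1: derive reach(h,h) via R2 from parent(h,g), blue(g,h)
round 1: derive reach(i,c) via R2 from parent(i,h), blue(h,c)
round 1: derive reach(i,f) via R2 from parent(i,g), blue(g,f)
round 1: derive reach(i,i) via R2 from parent(i,h), blue(h,i)
round 2: derive reach(c,f) via R1 from reach(c,e), reach(e,f)
round 2: derive reach(c,h) via R1 from reach(c,g), reach(g,h)
round 2: derive reach(c,i) via R1 from reach(c,e), reach(e,i)
round 2: derive reach(e,c) via R1 from reach(e,i), reach(i,c)
round 2: derive reach(e,g) via R1 from reach(e,i), reach(i,g)
round 2: derive reach(e,h) via R1 from reach(e,i), reach(i,h)
round 2: derive reach(f,c) via R1 from reach(f,i), reach(i,c)
round 2: derive reach(f,g) via R1 from reach(f,i), reach(i,g)
round 2: derive reach(f,h) via R1 from reach(f,i), reach(i,h)
round 2: derive reach(h,d) via R1 from reach(h,c), reach(c,d)
round 2: derive reach(h,e) via R1 from reach(h,c), reach(c,e)
round 2: derive reach(h,i) via R1 from reach(h,f), reach(f,i)
round 2: derive reach(i,d) via R1 from reach(i,c), reach(c,d)
round 2: derive reach(i,e) via R1 from reach(i,c), reach(c,e)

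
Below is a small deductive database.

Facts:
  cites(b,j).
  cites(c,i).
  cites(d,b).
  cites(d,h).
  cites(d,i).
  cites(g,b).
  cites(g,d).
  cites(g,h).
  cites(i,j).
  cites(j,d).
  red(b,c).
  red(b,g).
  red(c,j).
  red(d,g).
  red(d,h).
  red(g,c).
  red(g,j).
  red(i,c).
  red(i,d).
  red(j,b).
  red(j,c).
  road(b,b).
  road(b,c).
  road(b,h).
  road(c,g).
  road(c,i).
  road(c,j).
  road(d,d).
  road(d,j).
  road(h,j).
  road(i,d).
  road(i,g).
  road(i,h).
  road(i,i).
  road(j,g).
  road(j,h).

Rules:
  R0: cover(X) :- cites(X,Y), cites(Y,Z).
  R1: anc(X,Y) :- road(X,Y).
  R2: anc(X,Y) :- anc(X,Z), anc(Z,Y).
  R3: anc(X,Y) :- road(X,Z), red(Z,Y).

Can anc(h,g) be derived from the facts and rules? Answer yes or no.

yes

round 1: derive anc(b,b) via R1 from road(b,b)
round 1: derive anc(b,c) via R1 from road(b,c)
round 1: derive anc(b,h) via R1 from road(b,h)
round 1: derive anc(c,g) via R1 from road(c,g)
round 1: derive anc(c,i) via R1 from road(c,i)
round 1: derive anc(c,j) via R1 from road(c,j)
round 1: derive anc(d,d) via R1 from road(d,d)
round 1: derive anc(d,j) via R1 from road(d,j)
round 1: derive anc(h,j) via R1 from road(h,j)
round 1: derive anc(i,d) via R1 from road(i,d)
round 1: derive anc(i,g) via R1 from road(i,g)
round 1: derive anc(i,h) via R1 from road(i,h)
round 1: derive anc(i,i) via R1 from road(i,i)
round 1: derive anc(j,g) via R1 from road(j,g)
round 1: derive anc(j,h) via R1 from road(j,h)
round 1: derive anc(b,g) via R3 from road(b,b), red(b,g)
round 1: derive anc(b,j) via R3 from road(b,c), red(c,j)
round 1: derive anc(c,b) via R3 from road(c,j), red(j,b)
round 1: derive anc(c,c) via R3 from road(c,g), red(g,c)
round 1: derive anc(c,d) via R3 from road(c,i), red(i,d)
round 1: derive anc(d,b) via R3 from road(d,j), red(j,b)
round 1: derive anc(d,c) via R3 from road(d,j), red(j,c)
round 1: derive anc(d,g) via R3 from road(d,d), red(d,g)
round 1: derive anc(d,h) via R3 from road(d,d), red(d,h)
round 1: derive anc(h,b) via R3 from road(h,j), red(j,b)
round 1: derive anc(h,c) via R3 from road(h,j), red(j,c)
round 1: derive anc(i,c) via R3 from road(i,g), red(g,c)
round 1: derive anc(i,j) via R3 from road(i,g), red(g,j)
round 1: derive anc(j,c) via R3 from road(j,g), red(g,c)
round 1: derive anc(j,j) via R3 from road(j,g), red(g,j)
round 2: derive anc(b,d) via R2 from anc(b,c), anc(c,d)
round 2: derive anc(b,i) via R2 from anc(b,c), anc(c,i)
round 2: derive anc(c,h) via R2 from anc(c,b), anc(b,h)
round 2: derive anc(d,i) via R2 from anc(d,c), anc(c,i)
round 2: derive anc(h,d) via R2 from anc(h,c), anc(c,d)
round 2: derive anc(h,g) via R2 from anc(h,b), anc(b,g)
round 2: derive anc(h,h) via R2 from anc(h,b), anc(b,h)
round 2: derive anc(h,i) via R2 from anc(h,c), anc(c,i)
round 2: derive anc(i,b) via R2 from anc(i,c), anc(c,b)
round 2: derive anc(j,b) via R2 from anc(j,c), anc(c,b)
round 2: derive anc(j,d) via R2 from anc(j,c), anc(c,d)
round 2: derive anc(j,i) via R2 from anc(j,c), anc(c,i)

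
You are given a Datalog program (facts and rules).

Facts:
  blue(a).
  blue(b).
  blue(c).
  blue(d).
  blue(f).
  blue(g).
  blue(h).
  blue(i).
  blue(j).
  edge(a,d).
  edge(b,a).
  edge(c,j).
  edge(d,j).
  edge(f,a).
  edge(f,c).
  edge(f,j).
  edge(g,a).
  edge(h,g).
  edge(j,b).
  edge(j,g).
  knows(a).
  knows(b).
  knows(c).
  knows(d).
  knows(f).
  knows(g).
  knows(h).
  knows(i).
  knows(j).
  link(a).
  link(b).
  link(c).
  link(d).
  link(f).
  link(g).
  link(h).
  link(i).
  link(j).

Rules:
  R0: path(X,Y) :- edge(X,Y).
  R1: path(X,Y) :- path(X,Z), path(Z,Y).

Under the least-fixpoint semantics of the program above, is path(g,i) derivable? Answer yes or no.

no

round 1: derive path(a,d) via R0 from edge(a,d)
round 1: derive path(b,a) via R0 from edge(b,a)
round 1: derive path(c,j) via R0 from edge(c,j)
round 1: derive path(d,j) via R0 from edge(d,j)
round 1: derive path(f,a) via R0 from edge(f,a)
round 1: derive path(f,c) via R0 from edge(f,c)
round 1: derive path(f,j) via R0 from edge(f,j)
round 1: derive path(g,a) via R0 from edge(g,a)
round 1: derive path(h,g) via R0 from edge(h,g)
round 1: derive path(j,b) via R0 from edge(j,b)
round 1: derive path(j,g) via R0 from edge(j,g)
round 2: derive path(a,j) via R1 from path(a,d), path(d,j)
round 2: derive path(b,d) via R1 from path(b,a), path(a,d)
round 2: derive path(c,b) via R1 from path(c,j), path(j,b)
round 2: derive path(c,g) via R1 from path(c,j), path(j,g)
round 2: derive path(d,b) via R1 from path(d,j), path(j,b)
round 2: derive path(d,g) via R1 from path(d,j), path(j,g)
round 2: derive path(f,b) via R1 from path(f,j), path(j,b)
round 2: derive path(f,d) via R1 from path(f,a), path(a,d)
round 2: derive path(f,g) via R1 from path(f,j), path(j,g)
round 2: derive path(g,d) via R1 from path(g,a), path(a,d)
round 2: derive path(h,a) via R1 from path(h,g), path(g,a)
round 2: derive path(j,a) via R1 from path(j,b), path(b,a)
round 3: derive path(a,a) via R1 from path(a,j), path(j,a)
round 3: derive path(a,b) via R1 from path(a,d), path(d,b)
round 3: derive path(a,g) via R1 from path(a,d), path(d,g)
round 3: derive path(b,b) via R1 from path(b,d), path(d,b)
round 3: derive path(b,g) via R1 from path(b,d), path(d,g)
round 3: derive path(b,j) via R1 from path(b,a), path(a,j)
round 3: derive path(c,a) via R1 from path(c,b), path(b,a)
round 3: derive path(c,d) via R1 from path(c,b), path(b,d)
round 3: derive path(d,a) via R1 from path(d,b), path(b,a)
round 3: derive path(d,d) via R1 from path(d,b), path(b,d)
round 3: derive path(g,b) via R1 from path(g,d), path(d,b)
round 3: derive path(g,g) via R1 from path(g,d), path(d,g)
round 3: derive path(g,j) via R1 from path(g,a), path(a,j)
round 3: derive path(h,d) via R1 from path(h,a), path(a,d)
round 3: derive path(h,j) via R1 from path(h,a), path(a,j)
round 3: derive path(j,d) via R1 from path(j,a), path(a,d)
round 3: derive path(j,j) via R1 from path(j,a), path(a,j)
round 4: derive path(h,b) via R1 from path(h,a), path(a,b)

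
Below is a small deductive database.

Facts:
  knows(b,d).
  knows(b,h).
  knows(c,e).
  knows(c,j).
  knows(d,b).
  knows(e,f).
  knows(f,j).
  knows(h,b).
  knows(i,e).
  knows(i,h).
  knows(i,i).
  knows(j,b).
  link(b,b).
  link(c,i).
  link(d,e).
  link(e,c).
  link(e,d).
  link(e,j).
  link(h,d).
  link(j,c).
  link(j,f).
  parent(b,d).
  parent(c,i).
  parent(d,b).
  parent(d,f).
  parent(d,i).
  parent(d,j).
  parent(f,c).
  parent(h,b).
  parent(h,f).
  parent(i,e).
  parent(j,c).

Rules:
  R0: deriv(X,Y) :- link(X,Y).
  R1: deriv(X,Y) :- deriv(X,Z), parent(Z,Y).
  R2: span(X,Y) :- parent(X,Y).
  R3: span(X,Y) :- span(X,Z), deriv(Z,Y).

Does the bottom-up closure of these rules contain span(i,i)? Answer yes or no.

yes

round 1: derive deriv(b,b) via R0 from link(b,b)
round 1: derive deriv(c,i) via R0 from link(c,i)
round 1: derive deriv(d,e) via R0 from link(d,e)
round 1: derive deriv(e,c) via R0 from link(e,c)
round 1: derive deriv(e,d) via R0 from link(e,d)
round 1: derive deriv(e,j) via R0 from link(e,j)
round 1: derive deriv(h,d) via R0 from link(h,d)
round 1: derive deriv(j,c) via R0 from link(j,c)
round 1: derive deriv(j,f) via R0 from link(j,f)
round 1: derive span(b,d) via R2 from parent(b,d)
round 1: derive span(c,i) via R2 from parent(c,i)
round 1: derive span(d,b) via R2 from parent(d,b)
round 1: derive span(d,f) via R2 from parent(d,f)
round 1: derive span(d,i) via R2 from parent(d,i)
round 1: derive span(d,j) via R2 from parent(d,j)
round 1: derive span(f,c) via R2 from parent(f,c)
round 1: derive span(h,b) via R2 from parent(h,b)
round 1: derive span(h,f) via R2 from parent(h,f)
round 1: derive span(i,e) via R2 from parent(i,e)
round 1: derive span(j,c) via R2 from parent(j,c)
round 2: derive deriv(b,d) via R1 from deriv(b,b), parent(b,d)
round 2: derive deriv(c,e) via R1 from deriv(c,i), parent(i,e)
round 2: derive deriv(e,b) via R1 from deriv(e,d), parent(d,b)
round 2: derive deriv(e,f) via R1 from deriv(e,d), parent(d,f)
round 2: derive deriv(e,i) via R1 from deriv(e,c), parent(c,i)
round 2: derive deriv(h,b) via R1 from deriv(h,d), parent(d,b)
round 2: derive deriv(h,f) via R1 from deriv(h,d), parent(d,f)
round 2: derive deriv(h,i) via R1 from deriv(h,d), parent(d,i)
round 2: derive deriv(h,j) via R1 from deriv(h,d), parent(d,j)
round 2: derive deriv(j,i) via R1 from deriv(j,c), parent(c,i)
round 2: derive span(b,e) via R3 from span(b,d), deriv(d,e)
round 2: derive span(d,c) via R3 from span(d,j), deriv(j,c)
round 2: derive span(f,i) via R3 from span(f,c), deriv(c,i)
round 2: derive span(i,c) via R3 from span(i,e), deriv(e,c)
round 2: derive span(i,d) via R3 from span(i,e), deriv(e,d)
round 2: derive span(i,j) via R3 from span(i,e), deriv(e,j)
round 2: derive span(j,i) via R3 from span(j,c), deriv(c,i)
round 3: derive deriv(b,f) via R1 from deriv(b,d), parent(d,f)
round 3: derive deriv(b,i) via R1 from deriv(b,d), parent(d,i)
round 3: derive deriv(b,j) via R1 from deriv(b,d), parent(d,j)
round 3: derive deriv(e,e) via R1 from deriv(e,i), parent(i,e)
round 3: derive deriv(h,c) via R1 from deriv(h,f), parent(f,c)
round 3: derive deriv(h,e) via R1 from deriv(h,i), parent(i,e)
round 3: derive deriv(j,e) via R1 from deriv(j,i), parent(i,e)
round 3: derive span(b,b) via R3 from span(b,e), deriv(e,b)
round 3: derive span(b,c) via R3 from span(b,e), deriv(e,c)
round 3: derive span(b,f) via R3 from span(b,e), deriv(e,f)
round 3: derive span(b,i) via R3 from span(b,e), deriv(e,i)
round 3: derive span(b,j) via R3 from span(b,e), deriv(e,j)
round 3: derive span(d,d) via R3 from span(d,b), deriv(b,d)
round 3: derive span(d,e) via R3 from span(d,c), deriv(c,e)
round 3: derive span(f,e) via R3 from span(f,c), deriv(c,e)
round 3: derive span(h,d) via R3 from span(h,b), deriv(b,d)
round 3: derive span(i,b) via R3 from span(i,e), deriv(e,b)
round 3: derive span(i,f) via R3 from span(i,e), deriv(e,f)
round 3: derive span(i,i) via R3 from span(i,c), deriv(c,i)
round 3: derive span(j,e) via R3 from span(j,c), deriv(c,e)
round 4: derive deriv(b,c) via R1 from deriv(b,f), parent(f,c)
round 4: derive deriv(b,e) via R1 from deriv(b,i), parent(i,e)
round 4: derive span(f,b) via R3 from span(f,e), deriv(e,b)
round 4: derive span(f,d) via R3 from span(f,e), deriv(e,d)
round 4: derive span(f,f) via R3 from span(f,e), deriv(e,f)
round 4: derive span(f,j) via R3 from span(f,e), deriv(e,j)
round 4: derive span(h,e) via R3 from span(h,d), deriv(d,e)
round 4: derive span(h,i) via R3 from span(h,b), deriv(b,i)
round 4: derive span(h,j) via R3 from span(h,b), deriv(b,j)
round 4: derive span(j,b) via R3 from span(j,e), deriv(e,b)
round 4: derive span(j,d) via R3 from span(j,e), deriv(e,d)
round 4: derive span(j,f) via R3 from span(j,e), deriv(e,f)
round 4: derive span(j,j) via R3 from span(j,e), deriv(e,j)
round 5: derive span(h,c) via R3 from span(h,b), deriv(b,c)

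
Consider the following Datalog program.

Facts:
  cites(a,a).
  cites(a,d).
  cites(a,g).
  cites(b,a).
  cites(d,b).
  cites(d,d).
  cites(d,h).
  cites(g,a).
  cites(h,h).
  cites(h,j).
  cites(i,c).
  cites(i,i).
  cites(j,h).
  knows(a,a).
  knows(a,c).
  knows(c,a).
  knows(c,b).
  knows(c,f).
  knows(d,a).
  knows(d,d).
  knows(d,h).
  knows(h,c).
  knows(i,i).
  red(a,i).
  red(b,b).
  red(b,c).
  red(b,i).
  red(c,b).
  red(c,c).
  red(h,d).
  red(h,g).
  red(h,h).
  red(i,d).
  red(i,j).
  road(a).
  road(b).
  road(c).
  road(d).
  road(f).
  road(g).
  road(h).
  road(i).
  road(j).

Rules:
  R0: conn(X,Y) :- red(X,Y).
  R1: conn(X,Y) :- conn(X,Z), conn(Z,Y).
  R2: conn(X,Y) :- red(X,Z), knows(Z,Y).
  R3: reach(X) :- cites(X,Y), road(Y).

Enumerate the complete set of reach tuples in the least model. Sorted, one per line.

round 1: derive reach(a) via R3 from cites(a,a), road(a)
round 1: derive reach(b) via R3 from cites(b,a), road(a)
round 1: derive reach(d) via R3 from cites(d,b), road(b)
round 1: derive reach(g) via R3 from cites(g,a), road(a)
round 1: derive reach(h) via R3 from cites(h,h), road(h)
round 1: derive reach(i) via R3 from cites(i,c), road(c)
round 1: derive reach(j) via R3 from cites(j,h), road(h)

reach(a)
reach(b)
reach(d)
reach(g)
reach(h)
reach(i)
reach(j)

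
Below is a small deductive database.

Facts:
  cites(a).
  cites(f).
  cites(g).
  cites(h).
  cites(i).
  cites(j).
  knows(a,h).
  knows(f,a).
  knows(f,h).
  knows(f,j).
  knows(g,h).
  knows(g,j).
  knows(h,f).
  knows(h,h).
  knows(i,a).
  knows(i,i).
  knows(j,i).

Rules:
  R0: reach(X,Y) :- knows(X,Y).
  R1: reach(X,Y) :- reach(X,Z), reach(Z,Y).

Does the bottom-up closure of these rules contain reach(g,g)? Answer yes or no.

no

round 1: derive reach(a,h) via R0 from knows(a,h)
round 1: derive reach(f,a) via R0 from knows(f,a)
round 1: derive reach(f,h) via R0 from knows(f,h)
round 1: derive reach(f,j) via R0 from knows(f,j)
round 1: derive reach(g,h) via R0 from knows(g,h)
round 1: derive reach(g,j) via R0 from knows(g,j)
round 1: derive reach(h,f) via R0 from knows(h,f)
round 1: derive reach(h,h) via R0 from knows(h,h)
round 1: derive reach(i,a) via R0 from knows(i,a)
round 1: derive reach(i,i) via R0 from knows(i,i)
round 1: derive reach(j,i) via R0 from knows(j,i)
round 2: derive reach(a,f) via R1 from reach(a,h), reach(h,f)
round 2: derive reach(f,f) via R1 from reach(f,h), reach(h,f)
round 2: derive reach(f,i) via R1 from reach(f,j), reach(j,i)
round 2: derive reach(g,f) via R1 from reach(g,h), reach(h,f)
round 2: derive reach(g,i) via R1 from reach(g,j), reach(j,i)
round 2: derive reach(h,a) via R1 from reach(h,f), reach(f,a)
round 2: derive reach(h,j) via R1 from reach(h,f), reach(f,j)
round 2: derive reach(i,h) via R1 from reach(i,a), reach(a,h)
round 2: derive reach(j,a) via R1 from reach(j,i), reach(i,a)
round 3: derive reach(a,a) via R1 from reach(a,f), reach(f,a)
round 3: derive reach(a,i) via R1 from reach(a,f), reach(f,i)
round 3: derive reach(a,j) via R1 from reach(a,f), reach(f,j)
round 3: derive reach(g,a) via R1 from reach(g,f), reach(f,a)
round 3: derive reach(h,i) via R1 from reach(h,f), reach(f,i)
round 3: derive reach(i,f) via R1 from reach(i,a), reach(a,f)
round 3: derive reach(i,j) via R1 from reach(i,h), reach(h,j)
round 3: derive reach(j,f) via R1 from reach(j,a), reach(a,f)
round 3: derive reach(j,h) via R1 from reach(j,a), reach(a,h)
round 4: derive reach(j,j) via R1 from reach(j,a), reach(a,j)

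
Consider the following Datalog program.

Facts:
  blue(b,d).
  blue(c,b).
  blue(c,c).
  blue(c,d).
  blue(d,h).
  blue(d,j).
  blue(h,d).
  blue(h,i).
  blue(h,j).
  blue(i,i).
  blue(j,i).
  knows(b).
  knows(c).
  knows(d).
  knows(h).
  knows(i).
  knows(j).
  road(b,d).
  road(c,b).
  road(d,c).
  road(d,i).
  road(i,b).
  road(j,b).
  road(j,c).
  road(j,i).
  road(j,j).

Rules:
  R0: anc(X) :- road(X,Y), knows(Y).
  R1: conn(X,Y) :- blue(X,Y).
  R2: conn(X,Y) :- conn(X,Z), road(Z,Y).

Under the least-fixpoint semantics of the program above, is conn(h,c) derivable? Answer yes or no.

round 1: derive conn(b,d) via R1 from blue(b,d)
round 1: derive conn(c,b) via R1 from blue(c,b)
round 1: derive conn(c,c) via R1 from blue(c,c)
round 1: derive conn(c,d) via R1 from blue(c,d)
round 1: derive conn(d,h) via R1 from blue(d,h)
round 1: derive conn(d,j) via R1 from blue(d,j)
round 1: derive conn(h,d) via R1 from blue(h,d)
round 1: derive conn(h,i) via R1 from blue(h,i)
round 1: derive conn(h,j) via R1 from blue(h,j)
round 1: derive conn(i,i) via R1 from blue(i,i)
round 1: derive conn(j,i) via R1 from blue(j,i)
round 2: derive conn(b,c) via R2 from conn(b,d), road(d,c)
round 2: derive conn(b,i) via R2 from conn(b,d), road(d,i)
round 2: derive conn(c,i) via R2 from conn(c,d), road(d,i)
round 2: derive conn(d,b) via R2 from conn(d,j), road(j,b)
round 2: derive conn(d,c) via R2 from conn(d,j), road(j,c)
round 2: derive conn(d,i) via R2 from conn(d,j), road(j,i)
round 2: derive conn(h,b) via R2 from conn(h,i), road(i,b)
round 2: derive conn(h,c) via R2 from conn(h,d), road(d,c)
round 2: derive conn(i,b) via R2 from conn(i,i), road(i,b)
round 2: derive conn(j,b) via R2 from conn(j,i), road(i,b)
round 3: derive conn(b,b) via R2 from conn(b,c), road(c,b)
round 3: derive conn(d,d) via R2 from conn(d,b), road(b,d)
round 3: derive conn(i,d) via R2 from conn(i,b), road(b,d)
round 3: derive conn(j,d) via R2 from conn(j,b), road(b,d)
round 4: derive conn(i,c) via R2 from conn(i,d), road(d,c)
round 4: derive conn(j,c) via R2 from conn(j,d), road(d,c)

yes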